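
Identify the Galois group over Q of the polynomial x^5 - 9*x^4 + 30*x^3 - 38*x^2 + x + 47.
The polynomial f is an irreducible quintic over Q, so G = Gal(f/Q) is a transitive subgroup of S_5: one of C_5 (5T1, order 5), D_5 (5T2, order 10), F_20 (5T3, order 20), A_5 (5T4, order 60) or S_5 (5T5, order 120). The discriminant of f is 2316304384 = 48128^2, a perfect square, so G is contained in A_5. The transitive groups of degree 5 contained in A_5 are: C_5 (5T1, order 5), D_5 (5T2, order 10), A_5 (5T4, order 60). By Dedekind's theorem, for a prime p not dividing disc(f) the degrees of the irreducible factors of f mod p form the cycle type of an element of G. Factoring f modulo the 23 such primes p <= 97 (skipping 2, 47, which divide the discriminant), each new pattern first appears at: mod 3: f = (x^5 + x^2 + x + 2), pattern 5; mod 5: f = (x + 3)(x^2 + 3)(x^2 + 3x + 3), pattern 2+2+1; mod 83: f = (x + 11)(x + 24)(x + 62)(x + 64)(x + 79), pattern 1+1+1+1+1. No other pattern occurs in this range, so the set of observed cycle types is {5, 2+2+1, 1+1+1+1+1}. The candidates containing elements of all these cycle types are D_5 (5T2) of order 10, A_5 (5T4) of order 60; the others are excluded. The observed types are precisely the cycle types that occur in D_5 (5T2). Each of the other remaining candidates has further cycle types, and by the Chebotarev density theorem the matching factorization patterns would occur for a proportion of primes equal to their share of the group: A_5 (5T4) additionally contains elements of type 3+1+1 (20 of its 60 elements, about 33% of primes). None of the 23 primes tested shows any such pattern (for each of these groups the chance of that is below 10^-4), which rules them out. Hence G = D_5 (5T2), of order 10.

D_5, the dihedral group of order 10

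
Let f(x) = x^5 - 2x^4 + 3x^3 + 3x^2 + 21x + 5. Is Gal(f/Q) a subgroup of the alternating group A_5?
The polynomial is irreducible of degree 5 over Q. Its discriminant is 1161105625 = 34075^2, a perfect square. A Galois group lies in the alternating group exactly when the discriminant is a square in Q, so the Galois group (D_5) is contained in A_5.

Yes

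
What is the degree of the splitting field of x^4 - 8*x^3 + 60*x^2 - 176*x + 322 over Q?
4

The degree of the splitting field over Q equals the order of the Galois group, so first determine the group. The polynomial is an irreducible quartic over Q and its discriminant is 1088391168, which is not a perfect square, so the Galois group is not contained in A_4. The resolvent cubic y^3 - 60*y^2 + 120*y + 25696 has exactly one rational root, so the Galois group is C_4 or D_4. The quartic becomes reducible over Q(sqrt(disc)), so the group is C_4. The Galois group C_4 (4T1) has order 4, so the splitting field has degree 4 over Q.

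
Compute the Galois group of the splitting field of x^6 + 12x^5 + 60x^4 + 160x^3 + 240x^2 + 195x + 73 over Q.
(S_3 x S_3) : C_2, the group 6T13 of order 72

The polynomial f is an irreducible sextic over Q, so G = Gal(f/Q) is one of the 16 transitive subgroups 6T1, ..., 6T16 of S_6. The discriminant of f is -9059283, which is not a perfect square, so G is not contained in A_6. The transitive groups of degree 6 not contained in A_6 are: C_6 (6T1, order 6), S_3 (6T2, order 6), D_6 (6T3, order 12), C_3 x S_3 (6T5, order 18), A_4 x C_2 (6T6, order 24), S_4 (6T8, order 24), S_3 x S_3 (6T9, order 36), S_4 x C_2 (6T11, order 48), (S_3 x S_3) : C_2 (6T13, order 72), PGL(2,5) (6T14, order 120), S_6 (6T16, order 720). By Dedekind's theorem, for a prime p not dividing disc(f) the degrees of the irreducible factors of f mod p form the cycle type of an element of G. Factoring f modulo the 28 such primes p <= 127 (skipping 3, 17, 43, which divide the discriminant), each new pattern first appears at: mod 2: f = (x^6 + x + 1), pattern 6; mod 7: f = (x + 1)(x^2 + 2)(x^3 + 4x^2 + 5x + 5), pattern 3+2+1; mod 11: f = (x^2 + 6x + 10)(x^4 + 6x^3 + 3x^2 + 5x + 4), pattern 4+2; mod 13: f = (x + 7)(x + 12)(x^2 + x + 4)(x^2 + 5x + 9), pattern 2+2+1+1; mod 61: f = (x + 4)(x + 6)(x + 12)(x + 23)(x^2 + 28x + 41), pattern 2+1+1+1+1; mod 97: f = (x + 12)(x + 14)(x + 51)(x^3 + 32x^2 + 79x + 72), pattern 3+1+1+1; mod 113: f = (x^2 + 8x + 22)(x^2 + 49x + 86)(x^2 + 68x + 91), pattern 2+2+2; mod 127: f = (x^3 + 45x^2 + 59x + 52)(x^3 + 94x^2 + 89x + 82), pattern 3+3. No other pattern occurs in this range, so the set of observed cycle types is {6, 3+2+1, 4+2, 2+2+1+1, 2+1+1+1+1, 3+1+1+1, 2+2+2, 3+3}. The candidates containing elements of all these cycle types are (S_3 x S_3) : C_2 (6T13) of order 72, S_6 (6T16) of order 720; the others are excluded. The observed types are precisely the cycle types that occur in (S_3 x S_3) : C_2 (6T13) (apart from the identity). Each of the other remaining candidates has further cycle types, and by the Chebotarev density theorem the matching factorization patterns would occur for a proportion of primes equal to their share of the group: S_6 (6T16) additionally contains elements of type 5+1, 4+1+1 (234 of its 720 elements, about 32% of primes). None of the 28 primes tested shows any such pattern (for each of these groups the chance of that is below 10^-4), which rules them out. Hence G = (S_3 x S_3) : C_2 (6T13), of order 72.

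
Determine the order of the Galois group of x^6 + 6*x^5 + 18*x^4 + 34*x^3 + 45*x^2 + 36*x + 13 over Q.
120

The degree of the splitting field over Q equals the order of the Galois group, so first determine the group. The polynomial f is an irreducible sextic over Q, so G = Gal(f/Q) is one of the 16 transitive subgroups 6T1, ..., 6T16 of S_6. The discriminant of f is -16003008, which is not a perfect square, so G is not contained in A_6. The transitive groups of degree 6 not contained in A_6 are: C_6 (6T1, order 6), S_3 (6T2, order 6), D_6 (6T3, order 12), C_3 x S_3 (6T5, order 18), A_4 x C_2 (6T6, order 24), S_4 (6T8, order 24), S_3 x S_3 (6T9, order 36), S_4 x C_2 (6T11, order 48), (S_3 x S_3) : C_2 (6T13, order 72), PGL(2,5) (6T14, order 120), S_6 (6T16, order 720). By Dedekind's theorem, for a prime p not dividing disc(f) the degrees of the irreducible factors of f mod p form the cycle type of an element of G. Factoring f modulo the 21 such primes p <= 89 (skipping 2, 3, 7, which divide the discriminant), each new pattern first appears at: mod 5: f = (x^6 + x^5 + 3x^4 + 4x^3 + x + 3), pattern 6; mod 11: f = (x + 3)(x^5 + 3x^4 + 9x^3 + 7x^2 + 2x + 8), pattern 5+1; mod 13: f = (x)(x + 9)(x^4 + 10x^3 + 6x^2 + 6x + 4), pattern 4+1+1; mod 23: f = (x + 17)(x + 21)(x^2 + 17x + 10)(x^2 + 20x + 21), pattern 2+2+1+1; mod 43: f = (x^3 + 22x^2 + 39x + 16)(x^3 + 27x^2 + 30x + 25), pattern 3+3; mod 61: f = (x^2 + 16x + 13)(x^2 + 20x + 31)(x^2 + 31x + 2), pattern 2+2+2. No other pattern occurs in this range, so the set of observed cycle types is {6, 5+1, 4+1+1, 2+2+1+1, 3+3, 2+2+2}. The candidates containing elements of all these cycle types are PGL(2,5) (6T14) of order 120, S_6 (6T16) of order 720; the others are excluded. The observed types are precisely the cycle types that occur in PGL(2,5) (6T14) (apart from the identity). Each of the other remaining candidates has further cycle types, and by the Chebotarev density theorem the matching factorization patterns would occur for a proportion of primes equal to their share of the group: S_6 (6T16) additionally contains elements of type 4+2, 3+2+1, 3+1+1+1, 2+1+1+1+1 (265 of its 720 elements, about 37% of primes). None of the 21 primes tested shows any such pattern (for each of these groups the chance of that is below 10^-4), which rules them out. Hence G = PGL(2,5) (6T14), of order 120. The Galois group PGL(2,5) (6T14) has order 120, so the splitting field has degree 120 over Q.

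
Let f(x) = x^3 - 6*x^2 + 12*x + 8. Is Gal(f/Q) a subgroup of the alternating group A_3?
No

The polynomial is irreducible of degree 3 over Q. Its discriminant is -6912, which is not a perfect square. A Galois group lies in the alternating group exactly when the discriminant is a square in Q, so the Galois group (S_3) is not contained in A_3.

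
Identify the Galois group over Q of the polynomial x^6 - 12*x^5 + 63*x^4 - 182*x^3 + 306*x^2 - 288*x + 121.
The polynomial f is an irreducible sextic over Q, so G = Gal(f/Q) is one of the 16 transitive subgroups 6T1, ..., 6T16 of S_6. The discriminant of f is -16003008, which is not a perfect square, so G is not contained in A_6. The transitive groups of degree 6 not contained in A_6 are: C_6 (6T1, order 6), S_3 (6T2, order 6), D_6 (6T3, order 12), C_3 x S_3 (6T5, order 18), A_4 x C_2 (6T6, order 24), S_4 (6T8, order 24), S_3 x S_3 (6T9, order 36), S_4 x C_2 (6T11, order 48), (S_3 x S_3) : C_2 (6T13, order 72), PGL(2,5) (6T14, order 120), S_6 (6T16, order 720). By Dedekind's theorem, for a prime p not dividing disc(f) the degrees of the irreducible factors of f mod p form the cycle type of an element of G. Factoring f modulo the 21 such primes p <= 89 (skipping 2, 3, 7, which divide the discriminant), each new pattern first appears at: mod 5: f = (x^6 + 3x^5 + 3x^4 + 3x^3 + x^2 + 2x + 1), pattern 6; mod 11: f = (x)(x^5 + 10x^4 + 8x^3 + 5x^2 + 9x + 9), pattern 5+1; mod 13: f = (x + 6)(x + 10)(x^4 + 11x^3 + 9x^2 + 2x + 7), pattern 4+1+1; mod 23: f = (x + 14)(x + 18)(x^2 + 11x + 14)(x^2 + 14x + 16), pattern 2+2+1+1; mod 43: f = (x^3 + 13x^2 + 20x + 27)(x^3 + 18x^2 + 24x + 22), pattern 3+3; mod 61: f = (x^2 + 10x + 35)(x^2 + 14x + 41)(x^2 + 25x + 40), pattern 2+2+2. No other pattern occurs in this range, so the set of observed cycle types is {6, 5+1, 4+1+1, 2+2+1+1, 3+3, 2+2+2}. The candidates containing elements of all these cycle types are PGL(2,5) (6T14) of order 120, S_6 (6T16) of order 720; the others are excluded. The observed types are precisely the cycle types that occur in PGL(2,5) (6T14) (apart from the identity). Each of the other remaining candidates has further cycle types, and by the Chebotarev density theorem the matching factorization patterns would occur for a proportion of primes equal to their share of the group: S_6 (6T16) additionally contains elements of type 4+2, 3+2+1, 3+1+1+1, 2+1+1+1+1 (265 of its 720 elements, about 37% of primes). None of the 21 primes tested shows any such pattern (for each of these groups the chance of that is below 10^-4), which rules them out. Hence G = PGL(2,5) (6T14), of order 120.

PGL(2,5), S_5 acting on 6 points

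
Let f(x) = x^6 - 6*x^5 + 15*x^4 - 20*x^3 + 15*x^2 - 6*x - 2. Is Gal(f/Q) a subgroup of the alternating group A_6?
No

The polynomial is irreducible of degree 6 over Q. Its discriminant is 11337408, which is not a perfect square. A Galois group lies in the alternating group exactly when the discriminant is a square in Q, so the Galois group (D_6) is not contained in A_6.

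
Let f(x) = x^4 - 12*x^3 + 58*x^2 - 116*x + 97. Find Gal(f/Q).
The polynomial is an irreducible quartic over Q and its discriminant is 6422528, which is not a perfect square, so the Galois group is not contained in A_4. The resolvent cubic y^3 - 58*y^2 + 1004*y - 4920 has exactly one rational root, so the Galois group is C_4 or D_4. The quartic becomes reducible over Q(sqrt(disc)), so the group is C_4.

C_4 (order 4)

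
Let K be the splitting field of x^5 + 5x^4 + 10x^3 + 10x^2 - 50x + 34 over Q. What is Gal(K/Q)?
The polynomial f is an irreducible quintic over Q, so G = Gal(f/Q) is a transitive subgroup of S_5: one of C_5 (5T1, order 5), D_5 (5T2, order 10), F_20 (5T3, order 20), A_5 (5T4, order 60) or S_5 (5T5, order 120). The discriminant of f is 58564000000 = 242000^2, a perfect square, so G is contained in A_5. The transitive groups of degree 5 contained in A_5 are: C_5 (5T1, order 5), D_5 (5T2, order 10), A_5 (5T4, order 60). By Dedekind's theorem, for a prime p not dividing disc(f) the degrees of the irreducible factors of f mod p form the cycle type of an element of G. Factoring f modulo the 3 such primes p <= 13 (skipping 2, 5, 11, which divide the discriminant), each new pattern first appears at: mod 3: f = (x^5 + 2x^4 + x^3 + x^2 + x + 1), pattern 5; mod 13: f = (x + 7)(x + 9)(x^3 + 2x^2 + 6x + 9), pattern 3+1+1. No other pattern occurs in this range, so the set of observed cycle types is {5, 3+1+1}. Among the candidates above, the only group containing elements of all these cycle types is A_5 (5T4) — each of C_5 (5T1), D_5 (5T2) lacks at least one of them. Hence G = A_5 (5T4), of order 60.

A_5, the alternating group on 5 letters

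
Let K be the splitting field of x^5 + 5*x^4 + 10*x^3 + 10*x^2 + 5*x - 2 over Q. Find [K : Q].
20

The degree of the splitting field over Q equals the order of the Galois group, so first determine the group. The polynomial f is an irreducible quintic over Q, so G = Gal(f/Q) is a transitive subgroup of S_5: one of C_5 (5T1, order 5), D_5 (5T2, order 10), F_20 (5T3, order 20), A_5 (5T4, order 60) or S_5 (5T5, order 120). The discriminant of f is 253125, which is not a perfect square, so G is not contained in A_5. The transitive groups of degree 5 not contained in A_5 are: F_20 (5T3, order 20), S_5 (5T5, order 120). By Dedekind's theorem, for a prime p not dividing disc(f) the degrees of the irreducible factors of f mod p form the cycle type of an element of G. Factoring f modulo the 18 such primes p <= 71 (skipping 3, 5, which divide the discriminant), each new pattern first appears at: mod 2: f = (x)(x^4 + x^3 + 1), pattern 4+1; mod 11: f = (x^5 + 5x^4 + 10x^3 + 10x^2 + 5x + 9), pattern 5; mod 19: f = (x + 10)(x^2 + 4)(x^2 + 14x + 18), pattern 2+2+1; mod 41: f = (x + 4)(x + 8)(x + 14)(x + 30)(x + 31), pattern 1+1+1+1+1. No other pattern occurs in this range, so the set of observed cycle types is {4+1, 5, 2+2+1, 1+1+1+1+1}. The candidates containing elements of all these cycle types are F_20 (5T3) of order 20, S_5 (5T5) of order 120; the others are excluded. The observed types are precisely the cycle types that occur in F_20 (5T3). Each of the other remaining candidates has further cycle types, and by the Chebotarev density theorem the matching factorization patterns would occur for a proportion of primes equal to their share of the group: S_5 (5T5) additionally contains elements of type 3+2, 3+1+1, 2+1+1+1 (50 of its 120 elements, about 42% of primes). None of the 18 primes tested shows any such pattern (for each of these groups the chance of that is below 10^-4), which rules them out. Hence G = F_20 (5T3), of order 20. The Galois group F_20 (5T3) has order 20, so the splitting field has degree 20 over Q.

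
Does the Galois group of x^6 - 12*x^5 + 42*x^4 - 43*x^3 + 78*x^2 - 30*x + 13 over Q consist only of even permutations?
No

The polynomial is irreducible of degree 6 over Q. Its discriminant is -152796047606667, which is not a perfect square. A Galois group lies in the alternating group exactly when the discriminant is a square in Q, so the Galois group (C_3 x S_3) is not contained in A_6.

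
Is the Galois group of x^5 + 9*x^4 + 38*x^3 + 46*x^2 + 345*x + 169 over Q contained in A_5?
The polynomial is irreducible of degree 5 over Q. Its discriminant is 1217507491840000 = 34892800^2, a perfect square. A Galois group lies in the alternating group exactly when the discriminant is a square in Q, so the Galois group (D_5) is contained in A_5.

Yes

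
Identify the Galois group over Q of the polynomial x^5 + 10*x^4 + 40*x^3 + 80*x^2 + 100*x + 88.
5T4: A_5

The polynomial f is an irreducible quintic over Q, so G = Gal(f/Q) is a transitive subgroup of S_5: one of C_5 (5T1, order 5), D_5 (5T2, order 10), F_20 (5T3, order 20), A_5 (5T4, order 60) or S_5 (5T5, order 120). The discriminant of f is 1024000000 = 32000^2, a perfect square, so G is contained in A_5. The transitive groups of degree 5 contained in A_5 are: C_5 (5T1, order 5), D_5 (5T2, order 10), A_5 (5T4, order 60). By Dedekind's theorem, for a prime p not dividing disc(f) the degrees of the irreducible factors of f mod p form the cycle type of an element of G. Factoring f modulo the 2 such primes p <= 7 (skipping 2, 5, which divide the discriminant), each new pattern first appears at: mod 3: f = (x^5 + x^4 + x^3 + 2x^2 + x + 1), pattern 5; mod 7: f = (x + 4)(x + 5)(x^3 + x^2 + 4x + 3), pattern 3+1+1. No other pattern occurs in this range, so the set of observed cycle types is {5, 3+1+1}. Among the candidates above, the only group containing elements of all these cycle types is A_5 (5T4) — each of C_5 (5T1), D_5 (5T2) lacks at least one of them. Hence G = A_5 (5T4), of order 60.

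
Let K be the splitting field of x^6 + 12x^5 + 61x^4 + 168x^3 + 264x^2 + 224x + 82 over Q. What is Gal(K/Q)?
6T11: S_4 x C_2

The polynomial f is an irreducible sextic over Q, so G = Gal(f/Q) is one of the 16 transitive subgroups 6T1, ..., 6T16 of S_6. The discriminant of f is -1722368, which is not a perfect square, so G is not contained in A_6. The transitive groups of degree 6 not contained in A_6 are: C_6 (6T1, order 6), S_3 (6T2, order 6), D_6 (6T3, order 12), C_3 x S_3 (6T5, order 18), A_4 x C_2 (6T6, order 24), S_4 (6T8, order 24), S_3 x S_3 (6T9, order 36), S_4 x C_2 (6T11, order 48), (S_3 x S_3) : C_2 (6T13, order 72), PGL(2,5) (6T14, order 120), S_6 (6T16, order 720). By Dedekind's theorem, for a prime p not dividing disc(f) the degrees of the irreducible factors of f mod p form the cycle type of an element of G. Factoring f modulo the 29 such primes p <= 127 (skipping 2, 29, which divide the discriminant), each new pattern first appears at: mod 3: f = (x^3 + x^2 + 2x + 1)(x^3 + 2x^2 + 1), pattern 3+3; mod 5: f = (x^6 + 2x^5 + x^4 + 3x^3 + 4x^2 + 4x + 2), pattern 6; mod 7: f = (x + 5)(x + 6)(x^4 + x^3 + 6x^2 + 2x + 6), pattern 4+1+1; mod 17: f = (x + 7)(x + 14)(x^2 + 2x + 15)(x^2 + 6x + 6), pattern 2+2+1+1; mod 23: f = (x^2 + 4x + 8)(x^2 + 14x + 15)(x^2 + 17x + 21), pattern 2+2+2; mod 67: f = (x^2 + 4x + 18)(x^4 + 8x^3 + 11x^2 + 47x + 12), pattern 4+2; mod 127: f = (x + 42)(x + 62)(x + 69)(x + 89)(x^2 + 4x + 125), pattern 2+1+1+1+1. No other pattern occurs in this range, so the set of observed cycle types is {3+3, 6, 4+1+1, 2+2+1+1, 2+2+2, 4+2, 2+1+1+1+1}. The candidates containing elements of all these cycle types are S_4 x C_2 (6T11) of order 48, S_6 (6T16) of order 720; the others are excluded. The observed types are precisely the cycle types that occur in S_4 x C_2 (6T11) (apart from the identity). Each of the other remaining candidates has further cycle types, and by the Chebotarev density theorem the matching factorization patterns would occur for a proportion of primes equal to their share of the group: S_6 (6T16) additionally contains elements of type 5+1, 3+2+1, 3+1+1+1 (304 of its 720 elements, about 42% of primes). None of the 29 primes tested shows any such pattern (for each of these groups the chance of that is below 10^-4), which rules them out. Hence G = S_4 x C_2 (6T11), of order 48.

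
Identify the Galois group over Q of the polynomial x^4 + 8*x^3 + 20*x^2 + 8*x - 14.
D_4 (order 8)

The polynomial is an irreducible quartic over Q and its discriminant is -165888, which is not a perfect square, so the Galois group is not contained in A_4. The resolvent cubic y^3 - 20*y^2 + 120*y - 288 has exactly one rational root, so the Galois group is C_4 or D_4. The quartic remains irreducible over Q(sqrt(disc)), so the group is D_4.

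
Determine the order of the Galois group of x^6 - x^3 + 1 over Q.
6

The degree of the splitting field over Q equals the order of the Galois group, so first determine the group. The polynomial f is an irreducible sextic over Q, so G = Gal(f/Q) is one of the 16 transitive subgroups 6T1, ..., 6T16 of S_6. The discriminant of f is -19683, which is not a perfect square, so G is not contained in A_6. The transitive groups of degree 6 not contained in A_6 are: C_6 (6T1, order 6), S_3 (6T2, order 6), D_6 (6T3, order 12), C_3 x S_3 (6T5, order 18), A_4 x C_2 (6T6, order 24), S_4 (6T8, order 24), S_3 x S_3 (6T9, order 36), S_4 x C_2 (6T11, order 48), (S_3 x S_3) : C_2 (6T13, order 72), PGL(2,5) (6T14, order 120), S_6 (6T16, order 720). By Dedekind's theorem, for a prime p not dividing disc(f) the degrees of the irreducible factors of f mod p form the cycle type of an element of G. Factoring f modulo the 37 such primes p <= 163 (skipping 3, which divides the discriminant), each new pattern first appears at: mod 2: f = (x^6 + x^3 + 1), pattern 6; mod 7: f = (x^3 + 2)(x^3 + 4), pattern 3+3; mod 17: f = (x^2 + 7x + 1)(x^2 + 13x + 1)(x^2 + 14x + 1), pattern 2+2+2; mod 19: f = (x + 4)(x + 5)(x + 6)(x + 9)(x + 16)(x + 17), pattern 1+1+1+1+1+1. No other pattern occurs in this range, so the set of observed cycle types is {6, 3+3, 2+2+2, 1+1+1+1+1+1}. The candidates containing elements of all these cycle types are C_6 (6T1) of order 6, D_6 (6T3) of order 12, C_3 x S_3 (6T5) of order 18, A_4 x C_2 (6T6) of order 24, S_3 x S_3 (6T9) of order 36, S_4 x C_2 (6T11) of order 48, (S_3 x S_3) : C_2 (6T13) of order 72, PGL(2,5) (6T14) of order 120, S_6 (6T16) of order 720; the others are excluded. The observed types are precisely the cycle types that occur in C_6 (6T1). Each of the other remaining candidates has further cycle types, and by the Chebotarev density theorem the matching factorization patterns would occur for a proportion of primes equal to their share of the group: D_6 (6T3) additionally contains elements of type 2+2+1+1 (3 of its 12 elements, about 25% of primes); C_3 x S_3 (6T5) additionally contains elements of type 3+1+1+1 (4 of its 18 elements, about 22% of primes); A_4 x C_2 (6T6) additionally contains elements of type 2+2+1+1, 2+1+1+1+1 (6 of its 24 elements, about 25% of primes); S_3 x S_3 (6T9) additionally contains elements of type 3+1+1+1, 2+2+1+1 (13 of its 36 elements, about 36% of primes); S_4 x C_2 (6T11) additionally contains elements of type 4+2, 4+1+1, 2+2+1+1, 2+1+1+1+1 (24 of its 48 elements, about 50% of primes); (S_3 x S_3) : C_2 (6T13) additionally contains elements of type 4+2, 3+2+1, 3+1+1+1, 2+2+1+1, 2+1+1+1+1 (49 of its 72 elements, about 68% of primes); PGL(2,5) (6T14) additionally contains elements of type 5+1, 4+1+1, 2+2+1+1 (69 of its 120 elements, about 58% of primes); S_6 (6T16) additionally contains elements of type 5+1, 4+2, 4+1+1, 3+2+1, 3+1+1+1, 2+2+1+1, 2+1+1+1+1 (544 of its 720 elements, about 76% of primes). None of the 37 primes tested shows any such pattern (for each of these groups the chance of that is below 10^-4), which rules them out. Hence G = C_6 (6T1), of order 6. The Galois group C_6 (6T1) has order 6, so the splitting field has degree 6 over Q.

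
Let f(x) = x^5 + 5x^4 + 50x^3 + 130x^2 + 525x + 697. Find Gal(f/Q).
5T4: A_5

The polynomial f is an irreducible quintic over Q, so G = Gal(f/Q) is a transitive subgroup of S_5: one of C_5 (5T1, order 5), D_5 (5T2, order 10), F_20 (5T3, order 20), A_5 (5T4, order 60) or S_5 (5T5, order 120). The discriminant of f is 67108864000000 = 8192000^2, a perfect square, so G is contained in A_5. The transitive groups of degree 5 contained in A_5 are: C_5 (5T1, order 5), D_5 (5T2, order 10), A_5 (5T4, order 60). By Dedekind's theorem, for a prime p not dividing disc(f) the degrees of the irreducible factors of f mod p form the cycle type of an element of G. Factoring f modulo the 2 such primes p <= 7 (skipping 2, 5, which divide the discriminant), each new pattern first appears at: mod 3: f = (x^5 + 2x^4 + 2x^3 + x^2 + 1), pattern 5; mod 7: f = (x + 3)(x + 5)(x^3 + 4x^2 + 3x + 4), pattern 3+1+1. No other pattern occurs in this range, so the set of observed cycle types is {5, 3+1+1}. Among the candidates above, the only group containing elements of all these cycle types is A_5 (5T4) — each of C_5 (5T1), D_5 (5T2) lacks at least one of them. Hence G = A_5 (5T4), of order 60.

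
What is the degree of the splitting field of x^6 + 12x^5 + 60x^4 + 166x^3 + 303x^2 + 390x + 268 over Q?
6

The degree of the splitting field over Q equals the order of the Galois group, so first determine the group. The polynomial f is an irreducible sextic over Q, so G = Gal(f/Q) is one of the 16 transitive subgroups 6T1, ..., 6T16 of S_6. The discriminant of f is -1160950579200, which is not a perfect square, so G is not contained in A_6. The transitive groups of degree 6 not contained in A_6 are: C_6 (6T1, order 6), S_3 (6T2, order 6), D_6 (6T3, order 12), C_3 x S_3 (6T5, order 18), A_4 x C_2 (6T6, order 24), S_4 (6T8, order 24), S_3 x S_3 (6T9, order 36), S_4 x C_2 (6T11, order 48), (S_3 x S_3) : C_2 (6T13, order 72), PGL(2,5) (6T14, order 120), S_6 (6T16, order 720). By Dedekind's theorem, for a prime p not dividing disc(f) the degrees of the irreducible factors of f mod p form the cycle type of an element of G. Factoring f modulo the 23 such primes p <= 101 (skipping 2, 3, 5, which divide the discriminant), each new pattern first appears at: mod 7: f = (x^3 + 6x^2 + 4x + 4)(x^3 + 6x^2 + 6x + 4), pattern 3+3; mod 11: f = (x^2 + 9)(x^2 + 2x + 5)(x^2 + 10x + 4), pattern 2+2+2; mod 61: f = (x + 26)(x + 28)(x + 45)(x + 49)(x + 51)(x + 57), pattern 1+1+1+1+1+1. No other pattern occurs in this range, so the set of observed cycle types is {3+3, 2+2+2, 1+1+1+1+1+1}. The candidates containing elements of all these cycle types are C_6 (6T1) of order 6, S_3 (6T2) of order 6, D_6 (6T3) of order 12, C_3 x S_3 (6T5) of order 18, A_4 x C_2 (6T6) of order 24, S_4 (6T8) of order 24, S_3 x S_3 (6T9) of order 36, S_4 x C_2 (6T11) of order 48, (S_3 x S_3) : C_2 (6T13) of order 72, PGL(2,5) (6T14) of order 120, S_6 (6T16) of order 720; the others are excluded. The observed types are precisely the cycle types that occur in S_3 (6T2). Each of the other remaining candidates has further cycle types, and by the Chebotarev density theorem the matching factorization patterns would occur for a proportion of primes equal to their share of the group: C_6 (6T1) additionally contains elements of type 6 (2 of its 6 elements, about 33% of primes); D_6 (6T3) additionally contains elements of type 6, 2+2+1+1 (5 of its 12 elements, about 42% of primes); C_3 x S_3 (6T5) additionally contains elements of type 6, 3+1+1+1 (10 of its 18 elements, about 56% of primes); A_4 x C_2 (6T6) additionally contains elements of type 6, 2+2+1+1, 2+1+1+1+1 (14 of its 24 elements, about 58% of primes); S_4 (6T8) additionally contains elements of type 4+1+1, 2+2+1+1 (9 of its 24 elements, about 38% of primes); S_3 x S_3 (6T9) additionally contains elements of type 6, 3+1+1+1, 2+2+1+1 (25 of its 36 elements, about 69% of primes); S_4 x C_2 (6T11) additionally contains elements of type 6, 4+2, 4+1+1, 2+2+1+1, 2+1+1+1+1 (32 of its 48 elements, about 67% of primes); (S_3 x S_3) : C_2 (6T13) additionally contains elements of type 6, 4+2, 3+2+1, 3+1+1+1, 2+2+1+1, 2+1+1+1+1 (61 of its 72 elements, about 85% of primes); PGL(2,5) (6T14) additionally contains elements of type 6, 5+1, 4+1+1, 2+2+1+1 (89 of its 120 elements, about 74% of primes); S_6 (6T16) additionally contains elements of type 6, 5+1, 4+2, 4+1+1, 3+2+1, 3+1+1+1, 2+2+1+1, 2+1+1+1+1 (664 of its 720 elements, about 92% of primes). None of the 23 primes tested shows any such pattern (for each of these groups the chance of that is below 10^-4), which rules them out. Hence G = S_3 (6T2), of order 6. The Galois group S_3 (6T2) has order 6, so the splitting field has degree 6 over Q.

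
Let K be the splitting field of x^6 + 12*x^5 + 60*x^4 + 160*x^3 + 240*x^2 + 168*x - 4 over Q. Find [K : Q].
360

The degree of the splitting field over Q equals the order of the Galois group, so first determine the group. The polynomial f is an irreducible sextic over Q, so G = Gal(f/Q) is one of the 16 transitive subgroups 6T1, ..., 6T16 of S_6. The discriminant of f is 746496000000 = 864000^2, a perfect square, so G is contained in A_6. The transitive groups of degree 6 contained in A_6 are: A_4 (6T4, order 12), S_4 (6T7, order 24), (C_3 x C_3) : C_4 (6T10, order 36), PSL(2,5) (6T12, order 60), A_6 (6T15, order 360). By Dedekind's theorem, for a prime p not dividing disc(f) the degrees of the irreducible factors of f mod p form the cycle type of an element of G. Factoring f modulo the 6 such primes p <= 23 (skipping 2, 3, 5, which divide the discriminant), each new pattern first appears at: mod 7: f = (x + 6)(x^5 + 6x^4 + 3x^3 + 2x^2 + 4x + 4), pattern 5+1; mod 23: f = (x + 4)(x + 13)(x + 18)(x^3 + x + 17), pattern 3+1+1+1. No other pattern occurs in this range, so the set of observed cycle types is {5+1, 3+1+1+1}. Among the candidates above, the only group containing elements of all these cycle types is A_6 (6T15) — each of A_4 (6T4), S_4 (6T7), (C_3 x C_3) : C_4 (6T10), PSL(2,5) (6T12) lacks at least one of them. Hence G = A_6 (6T15), of order 360. The Galois group A_6 (6T15) has order 360, so the splitting field has degree 360 over Q.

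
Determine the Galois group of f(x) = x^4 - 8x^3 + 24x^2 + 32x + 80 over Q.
A_4 (order 12)

The polynomial is an irreducible quartic over Q and its discriminant is 1358954496 = 36864^2, a perfect square, so the Galois group is contained in A_4. The resolvent cubic y^3 - 24*y^2 - 576*y + 1536 is irreducible over Q. An irreducible resolvent with square discriminant gives A_4.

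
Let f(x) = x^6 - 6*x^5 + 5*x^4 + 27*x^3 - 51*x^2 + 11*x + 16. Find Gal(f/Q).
The polynomial f is an irreducible sextic over Q, so G = Gal(f/Q) is one of the 16 transitive subgroups 6T1, ..., 6T16 of S_6. The discriminant of f is 30991489 = 5567^2, a perfect square, so G is contained in A_6. The transitive groups of degree 6 contained in A_6 are: A_4 (6T4, order 12), S_4 (6T7, order 24), (C_3 x C_3) : C_4 (6T10, order 36), PSL(2,5) (6T12, order 60), A_6 (6T15, order 360). By Dedekind's theorem, for a prime p not dividing disc(f) the degrees of the irreducible factors of f mod p form the cycle type of an element of G. Factoring f modulo the 21 such primes p <= 79 (skipping 19, which divides the discriminant), each new pattern first appears at: mod 2: f = (x)(x^5 + x^3 + x^2 + x + 1), pattern 5+1; mod 7: f = (x^3 + 2x^2 + 4x + 5)(x^3 + 6x^2 + 3x + 6), pattern 3+3; mod 61: f = (x + 1)(x + 23)(x^2 + 44x + 55)(x^2 + 48x + 60), pattern 2+2+1+1. No other pattern occurs in this range, so the set of observed cycle types is {5+1, 3+3, 2+2+1+1}. The candidates containing elements of all these cycle types are PSL(2,5) (6T12) of order 60, A_6 (6T15) of order 360; the others are excluded. The observed types are precisely the cycle types that occur in PSL(2,5) (6T12) (apart from the identity). Each of the other remaining candidates has further cycle types, and by the Chebotarev density theorem the matching factorization patterns would occur for a proportion of primes equal to their share of the group: A_6 (6T15) additionally contains elements of type 4+2, 3+1+1+1 (130 of its 360 elements, about 36% of primes). None of the 21 primes tested shows any such pattern (for each of these groups the chance of that is below 10^-4), which rules them out. Hence G = PSL(2,5) (6T12), of order 60.

PSL(2,5) (order 60)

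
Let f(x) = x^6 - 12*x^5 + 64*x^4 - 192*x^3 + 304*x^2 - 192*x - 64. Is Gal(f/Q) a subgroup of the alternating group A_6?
The polynomial is irreducible of degree 6 over Q. Its discriminant is 164995463643136 = 12845056^2, a perfect square. A Galois group lies in the alternating group exactly when the discriminant is a square in Q, so the Galois group (A_4) is contained in A_6.

Yes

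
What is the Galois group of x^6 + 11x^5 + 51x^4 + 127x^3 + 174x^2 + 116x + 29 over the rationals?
(C_3 x C_3) : C_4, the transitive group 6T10 of order 36

The polynomial f is an irreducible sextic over Q, so G = Gal(f/Q) is one of the 16 transitive subgroups 6T1, ..., 6T16 of S_6. The discriminant of f is 525625 = 725^2, a perfect square, so G is contained in A_6. The transitive groups of degree 6 contained in A_6 are: A_4 (6T4, order 12), S_4 (6T7, order 24), (C_3 x C_3) : C_4 (6T10, order 36), PSL(2,5) (6T12, order 60), A_6 (6T15, order 360). By Dedekind's theorem, for a prime p not dividing disc(f) the degrees of the irreducible factors of f mod p form the cycle type of an element of G. Factoring f modulo the 19 such primes p <= 73 (skipping 5, 29, which divide the discriminant), each new pattern first appears at: mod 2: f = (x^2 + x + 1)(x^4 + x + 1), pattern 4+2; mod 11: f = (x^3 + 2x^2 + 4x + 2)(x^3 + 9x^2 + 7x + 9), pattern 3+3; mod 19: f = (x + 9)(x + 10)(x^2 + 1)(x^2 + 11x + 17), pattern 2+2+1+1; mod 61: f = (x + 21)(x + 28)(x + 35)(x^3 + 49x^2 + 37x + 49), pattern 3+1+1+1. No other pattern occurs in this range, so the set of observed cycle types is {4+2, 3+3, 2+2+1+1, 3+1+1+1}. The candidates containing elements of all these cycle types are (C_3 x C_3) : C_4 (6T10) of order 36, A_6 (6T15) of order 360; the others are excluded. The observed types are precisely the cycle types that occur in (C_3 x C_3) : C_4 (6T10) (apart from the identity). Each of the other remaining candidates has further cycle types, and by the Chebotarev density theorem the matching factorization patterns would occur for a proportion of primes equal to their share of the group: A_6 (6T15) additionally contains elements of type 5+1 (144 of its 360 elements, about 40% of primes). None of the 19 primes tested shows any such pattern (for each of these groups the chance of that is below 10^-4), which rules them out. Hence G = (C_3 x C_3) : C_4 (6T10), of order 36.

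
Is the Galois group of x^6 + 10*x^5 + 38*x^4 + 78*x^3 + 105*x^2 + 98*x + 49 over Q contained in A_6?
The polynomial is irreducible of degree 6 over Q. Its discriminant is 5489031744 = 74088^2, a perfect square. A Galois group lies in the alternating group exactly when the discriminant is a square in Q, so the Galois group (A_4) is contained in A_6.

Yes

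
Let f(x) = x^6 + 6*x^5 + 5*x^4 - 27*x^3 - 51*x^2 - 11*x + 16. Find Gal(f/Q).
The polynomial f is an irreducible sextic over Q, so G = Gal(f/Q) is one of the 16 transitive subgroups 6T1, ..., 6T16 of S_6. The discriminant of f is 30991489 = 5567^2, a perfect square, so G is contained in A_6. The transitive groups of degree 6 contained in A_6 are: A_4 (6T4, order 12), S_4 (6T7, order 24), (C_3 x C_3) : C_4 (6T10, order 36), PSL(2,5) (6T12, order 60), A_6 (6T15, order 360). By Dedekind's theorem, for a prime p not dividing disc(f) the degrees of the irreducible factors of f mod p form the cycle type of an element of G. Factoring f modulo the 21 such primes p <= 79 (skipping 19, which divides the discriminant), each new pattern first appears at: mod 2: f = (x)(x^5 + x^3 + x^2 + x + 1), pattern 5+1; mod 7: f = (x^3 + x^2 + 3x + 1)(x^3 + 5x^2 + 4x + 2), pattern 3+3; mod 61: f = (x + 38)(x + 60)(x^2 + 13x + 60)(x^2 + 17x + 55), pattern 2+2+1+1. No other pattern occurs in this range, so the set of observed cycle types is {5+1, 3+3, 2+2+1+1}. The candidates containing elements of all these cycle types are PSL(2,5) (6T12) of order 60, A_6 (6T15) of order 360; the others are excluded. The observed types are precisely the cycle types that occur in PSL(2,5) (6T12) (apart from the identity). Each of the other remaining candidates has further cycle types, and by the Chebotarev density theorem the matching factorization patterns would occur for a proportion of primes equal to their share of the group: A_6 (6T15) additionally contains elements of type 4+2, 3+1+1+1 (130 of its 360 elements, about 36% of primes). None of the 21 primes tested shows any such pattern (for each of these groups the chance of that is below 10^-4), which rules them out. Hence G = PSL(2,5) (6T12), of order 60.

PSL(2,5) (also written A5(6))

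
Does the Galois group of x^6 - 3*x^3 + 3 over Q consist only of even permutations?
No

The polynomial is irreducible of degree 6 over Q. Its discriminant is -177147, which is not a perfect square. A Galois group lies in the alternating group exactly when the discriminant is a square in Q, so the Galois group (C_3 x S_3) is not contained in A_6.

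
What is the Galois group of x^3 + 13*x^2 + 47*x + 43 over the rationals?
C_3

The polynomial is an irreducible cubic over Q and its discriminant is 3136 = 56^2, a perfect square. For an irreducible cubic, a square discriminant forces the Galois group to be A_3, the cyclic group of order 3.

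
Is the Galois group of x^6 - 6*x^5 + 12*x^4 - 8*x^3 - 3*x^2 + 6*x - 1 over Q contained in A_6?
The polynomial is irreducible of degree 6 over Q. Its discriminant is -419904, which is not a perfect square. A Galois group lies in the alternating group exactly when the discriminant is a square in Q, so the Galois group (A_4 x C_2) is not contained in A_6.

No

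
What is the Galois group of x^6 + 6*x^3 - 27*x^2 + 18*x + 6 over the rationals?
The polynomial f is an irreducible sextic over Q, so G = Gal(f/Q) is one of the 16 transitive subgroups 6T1, ..., 6T16 of S_6. The discriminant of f is 304930925568, which is not a perfect square, so G is not contained in A_6. The transitive groups of degree 6 not contained in A_6 are: C_6 (6T1, order 6), S_3 (6T2, order 6), D_6 (6T3, order 12), C_3 x S_3 (6T5, order 18), A_4 x C_2 (6T6, order 24), S_4 (6T8, order 24), S_3 x S_3 (6T9, order 36), S_4 x C_2 (6T11, order 48), (S_3 x S_3) : C_2 (6T13, order 72), PGL(2,5) (6T14, order 120), S_6 (6T16, order 720). By Dedekind's theorem, for a prime p not dividing disc(f) the degrees of the irreducible factors of f mod p form the cycle type of an element of G. Factoring f modulo the 79 such primes p <= 421 (skipping 2, 3, 41, which divide the discriminant), each new pattern first appears at: mod 5: f = (x^2 + 3)(x^2 + x + 1)(x^2 + 4x + 2), pattern 2+2+2; mod 7: f = (x^6 + 6x^3 + x^2 + 4x + 6), pattern 6; mod 11: f = (x + 1)(x + 6)(x^2 + 5x + 7)(x^2 + 10x + 8), pattern 2+2+1+1; mod 13: f = (x^3 + x + 7)(x^3 + 12x + 12), pattern 3+3; mod 61: f = (x + 2)(x + 6)(x + 19)(x + 24)(x + 31)(x + 40), pattern 1+1+1+1+1+1. No other pattern occurs in this range, so the set of observed cycle types is {2+2+2, 6, 2+2+1+1, 3+3, 1+1+1+1+1+1}. The candidates containing elements of all these cycle types are D_6 (6T3) of order 12, A_4 x C_2 (6T6) of order 24, S_3 x S_3 (6T9) of order 36, S_4 x C_2 (6T11) of order 48, (S_3 x S_3) : C_2 (6T13) of order 72, PGL(2,5) (6T14) of order 120, S_6 (6T16) of order 720; the others are excluded. The observed types are precisely the cycle types that occur in D_6 (6T3). Each of the other remaining candidates has further cycle types, and by the Chebotarev density theorem the matching factorization patterns would occur for a proportion of primes equal to their share of the group: A_4 x C_2 (6T6) additionally contains elements of type 2+1+1+1+1 (3 of its 24 elements, about 12% of primes); S_3 x S_3 (6T9) additionally contains elements of type 3+1+1+1 (4 of its 36 elements, about 11% of primes); S_4 x C_2 (6T11) additionally contains elements of type 4+2, 4+1+1, 2+1+1+1+1 (15 of its 48 elements, about 31% of primes); (S_3 x S_3) : C_2 (6T13) additionally contains elements of type 4+2, 3+2+1, 3+1+1+1, 2+1+1+1+1 (40 of its 72 elements, about 56% of primes); PGL(2,5) (6T14) additionally contains elements of type 5+1, 4+1+1 (54 of its 120 elements, about 45% of primes); S_6 (6T16) additionally contains elements of type 5+1, 4+2, 4+1+1, 3+2+1, 3+1+1+1, 2+1+1+1+1 (499 of its 720 elements, about 69% of primes). None of the 79 primes tested shows any such pattern (for each of these groups the chance of that is below 10^-4), which rules them out. Hence G = D_6 (6T3), of order 12.

6T3: D_6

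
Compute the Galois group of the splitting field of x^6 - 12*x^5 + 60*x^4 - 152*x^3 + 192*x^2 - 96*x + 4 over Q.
S_3 x S_3, the direct product S_3 x S_3 in its degree-6 action

The polynomial f is an irreducible sextic over Q, so G = Gal(f/Q) is one of the 16 transitive subgroups 6T1, ..., 6T16 of S_6. The discriminant of f is 1289945088, which is not a perfect square, so G is not contained in A_6. The transitive groups of degree 6 not contained in A_6 are: C_6 (6T1, order 6), S_3 (6T2, order 6), D_6 (6T3, order 12), C_3 x S_3 (6T5, order 18), A_4 x C_2 (6T6, order 24), S_4 (6T8, order 24), S_3 x S_3 (6T9, order 36), S_4 x C_2 (6T11, order 48), (S_3 x S_3) : C_2 (6T13, order 72), PGL(2,5) (6T14, order 120), S_6 (6T16, order 720). By Dedekind's theorem, for a prime p not dividing disc(f) the degrees of the irreducible factors of f mod p form the cycle type of an element of G. Factoring f modulo the 23 such primes p <= 97 (skipping 2, 3, which divide the discriminant), each new pattern first appears at: mod 5: f = (x^6 + 3x^5 + 3x^3 + 2x^2 + 4x + 4), pattern 6; mod 11: f = (x + 1)(x + 7)(x^2 + 4x + 8)(x^2 + 9x + 4), pattern 2+2+1+1; mod 13: f = (x + 2)(x + 8)(x + 10)(x^3 + 7x^2 + 12x + 1), pattern 3+1+1+1; mod 31: f = (x^2 + 12x + 21)(x^2 + 14x + 15)(x^2 + 24x + 7), pattern 2+2+2; mod 97: f = (x^3 + 91x^2 + 12x + 16)(x^3 + 91x^2 + 12x + 73), pattern 3+3. No other pattern occurs in this range, so the set of observed cycle types is {6, 2+2+1+1, 3+1+1+1, 2+2+2, 3+3}. The candidates containing elements of all these cycle types are S_3 x S_3 (6T9) of order 36, (S_3 x S_3) : C_2 (6T13) of order 72, S_6 (6T16) of order 720; the others are excluded. The observed types are precisely the cycle types that occur in S_3 x S_3 (6T9) (apart from the identity). Each of the other remaining candidates has further cycle types, and by the Chebotarev density theorem the matching factorization patterns would occur for a proportion of primes equal to their share of the group: (S_3 x S_3) : C_2 (6T13) additionally contains elements of type 4+2, 3+2+1, 2+1+1+1+1 (36 of its 72 elements, about 50% of primes); S_6 (6T16) additionally contains elements of type 5+1, 4+2, 4+1+1, 3+2+1, 2+1+1+1+1 (459 of its 720 elements, about 64% of primes). None of the 23 primes tested shows any such pattern (for each of these groups the chance of that is below 10^-4), which rules them out. Hence G = S_3 x S_3 (6T9), of order 36.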